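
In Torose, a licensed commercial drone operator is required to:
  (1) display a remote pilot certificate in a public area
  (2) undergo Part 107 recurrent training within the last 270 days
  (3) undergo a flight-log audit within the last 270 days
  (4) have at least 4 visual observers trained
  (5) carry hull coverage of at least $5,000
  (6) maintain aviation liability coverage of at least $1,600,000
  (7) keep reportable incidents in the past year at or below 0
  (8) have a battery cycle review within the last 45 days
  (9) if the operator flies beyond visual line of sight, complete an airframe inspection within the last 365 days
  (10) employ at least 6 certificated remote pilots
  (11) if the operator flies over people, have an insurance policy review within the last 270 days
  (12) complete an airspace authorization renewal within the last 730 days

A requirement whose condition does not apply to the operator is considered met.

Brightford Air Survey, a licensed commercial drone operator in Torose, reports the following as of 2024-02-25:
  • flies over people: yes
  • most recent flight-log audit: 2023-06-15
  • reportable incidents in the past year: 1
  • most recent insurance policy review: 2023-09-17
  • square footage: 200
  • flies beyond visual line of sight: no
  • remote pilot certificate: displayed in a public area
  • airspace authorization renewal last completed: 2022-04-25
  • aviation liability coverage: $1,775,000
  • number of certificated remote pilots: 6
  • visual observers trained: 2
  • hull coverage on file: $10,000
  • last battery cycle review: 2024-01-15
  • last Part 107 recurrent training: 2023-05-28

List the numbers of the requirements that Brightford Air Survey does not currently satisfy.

2, 4, 7

1. remote pilot certificate present → met
2. Part 107 recurrent training 273 days ago vs limit 270 → not met
3. flight-log audit 255 days ago vs limit 270 → met
4. visual observers trained 2 < 4 → not met
5. hull coverage $10,000 ≥ $5,000 → met
6. aviation liability coverage $1,775,000 ≥ $1,600,000 → met
7. reportable incidents in the past year 1 > 0 → not met
8. battery cycle review 41 days ago vs limit 45 → met
9. condition 'flies beyond visual line of sight' does not hold → requirement n/a → met
10. certificated remote pilots 6 ≥ 6 → met
11. condition 'flies over people' holds; insurance policy review 161 days ago vs limit 270 → met
12. airspace authorization renewal 671 days ago vs limit 730 → met
Not met: 2, 4, 7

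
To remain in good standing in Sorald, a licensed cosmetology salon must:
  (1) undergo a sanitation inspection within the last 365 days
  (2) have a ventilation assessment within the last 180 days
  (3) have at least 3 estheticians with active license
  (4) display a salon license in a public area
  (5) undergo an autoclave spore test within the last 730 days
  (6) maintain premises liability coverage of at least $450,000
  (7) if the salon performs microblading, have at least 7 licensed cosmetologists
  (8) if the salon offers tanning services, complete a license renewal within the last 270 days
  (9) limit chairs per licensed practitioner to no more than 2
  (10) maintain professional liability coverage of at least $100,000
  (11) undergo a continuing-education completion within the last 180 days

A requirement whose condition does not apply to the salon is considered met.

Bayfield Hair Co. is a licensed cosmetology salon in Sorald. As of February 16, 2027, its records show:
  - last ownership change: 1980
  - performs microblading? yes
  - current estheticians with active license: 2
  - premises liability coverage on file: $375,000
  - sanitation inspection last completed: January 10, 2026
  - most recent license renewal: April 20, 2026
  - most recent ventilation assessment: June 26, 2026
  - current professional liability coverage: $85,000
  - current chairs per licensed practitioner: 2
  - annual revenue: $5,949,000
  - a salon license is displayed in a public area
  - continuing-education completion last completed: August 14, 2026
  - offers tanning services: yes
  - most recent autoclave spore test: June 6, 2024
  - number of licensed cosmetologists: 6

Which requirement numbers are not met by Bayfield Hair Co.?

1, 2, 3, 5, 6, 7, 8, 10, 11

1. sanitation inspection 402 days ago vs limit 365 → not met
2. ventilation assessment 235 days ago vs limit 180 → not met
3. estheticians with active license 2 < 3 → not met
4. salon license present → met
5. autoclave spore test 985 days ago vs limit 730 → not met
6. premises liability coverage $375,000 < $450,000 → not met
7. condition 'performs microblading' holds; licensed cosmetologists 6 < 7 → not met
8. condition 'offers tanning services' holds; license renewal 302 days ago vs limit 270 → not met
9. chairs per licensed practitioner 2 ≤ 2 → met
10. professional liability coverage $85,000 < $100,000 → not met
11. continuing-education completion 186 days ago vs limit 180 → not met
Not met: 1, 2, 3, 5, 6, 7, 8, 10, 11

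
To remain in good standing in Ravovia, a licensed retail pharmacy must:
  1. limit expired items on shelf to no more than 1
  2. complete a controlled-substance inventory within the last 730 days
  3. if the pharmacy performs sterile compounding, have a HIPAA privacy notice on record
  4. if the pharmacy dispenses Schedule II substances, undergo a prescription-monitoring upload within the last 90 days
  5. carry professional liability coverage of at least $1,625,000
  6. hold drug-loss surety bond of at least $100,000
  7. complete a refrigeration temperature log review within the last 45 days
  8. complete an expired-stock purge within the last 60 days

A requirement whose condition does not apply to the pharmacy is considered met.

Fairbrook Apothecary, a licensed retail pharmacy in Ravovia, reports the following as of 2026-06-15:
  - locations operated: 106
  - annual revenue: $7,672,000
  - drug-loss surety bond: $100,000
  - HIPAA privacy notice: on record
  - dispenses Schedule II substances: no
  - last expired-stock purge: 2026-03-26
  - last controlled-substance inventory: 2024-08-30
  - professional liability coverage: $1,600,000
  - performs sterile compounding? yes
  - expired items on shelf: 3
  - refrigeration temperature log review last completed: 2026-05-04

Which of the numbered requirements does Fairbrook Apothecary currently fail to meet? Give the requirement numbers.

1, 5, 8

1. expired items on shelf 3 > 1 → not met
2. controlled-substance inventory 654 days ago vs limit 730 → met
3. condition 'performs sterile compounding' holds; HIPAA privacy notice present → met
4. condition 'dispenses Schedule II substances' does not hold → requirement n/a → met
5. professional liability coverage $1,600,000 < $1,625,000 → not met
6. drug-loss surety bond $100,000 ≥ $100,000 → met
7. refrigeration temperature log review 42 days ago vs limit 45 → met
8. expired-stock purge 81 days ago vs limit 60 → not met
Not met: 1, 5, 8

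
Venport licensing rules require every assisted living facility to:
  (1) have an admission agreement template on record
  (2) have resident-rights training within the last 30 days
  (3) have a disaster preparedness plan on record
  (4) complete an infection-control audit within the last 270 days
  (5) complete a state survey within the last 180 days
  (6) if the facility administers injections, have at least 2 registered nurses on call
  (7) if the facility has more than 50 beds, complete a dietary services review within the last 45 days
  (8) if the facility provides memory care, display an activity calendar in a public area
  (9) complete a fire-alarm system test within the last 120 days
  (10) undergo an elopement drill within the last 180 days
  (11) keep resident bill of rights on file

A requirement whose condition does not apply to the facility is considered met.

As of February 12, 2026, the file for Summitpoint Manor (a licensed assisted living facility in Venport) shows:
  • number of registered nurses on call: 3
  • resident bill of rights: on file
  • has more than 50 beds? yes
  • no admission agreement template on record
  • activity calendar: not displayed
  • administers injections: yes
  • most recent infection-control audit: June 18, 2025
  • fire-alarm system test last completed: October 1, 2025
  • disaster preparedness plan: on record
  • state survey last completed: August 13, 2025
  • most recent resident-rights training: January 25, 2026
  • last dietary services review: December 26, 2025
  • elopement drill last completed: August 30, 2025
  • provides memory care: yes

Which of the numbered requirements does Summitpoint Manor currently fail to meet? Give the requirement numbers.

1, 5, 7, 8, 9

1. admission agreement template absent → not met
2. resident-rights training 18 days ago vs limit 30 → met
3. disaster preparedness plan present → met
4. infection-control audit 239 days ago vs limit 270 → met
5. state survey 183 days ago vs limit 180 → not met
6. condition 'administers injections' holds; registered nurses on call 3 ≥ 2 → met
7. condition 'has more than 50 beds' holds; dietary services review 48 days ago vs limit 45 → not met
8. condition 'provides memory care' holds; activity calendar absent → not met
9. fire-alarm system test 134 days ago vs limit 120 → not met
10. elopement drill 166 days ago vs limit 180 → met
11. resident bill of rights present → met
Not met: 1, 5, 7, 8, 9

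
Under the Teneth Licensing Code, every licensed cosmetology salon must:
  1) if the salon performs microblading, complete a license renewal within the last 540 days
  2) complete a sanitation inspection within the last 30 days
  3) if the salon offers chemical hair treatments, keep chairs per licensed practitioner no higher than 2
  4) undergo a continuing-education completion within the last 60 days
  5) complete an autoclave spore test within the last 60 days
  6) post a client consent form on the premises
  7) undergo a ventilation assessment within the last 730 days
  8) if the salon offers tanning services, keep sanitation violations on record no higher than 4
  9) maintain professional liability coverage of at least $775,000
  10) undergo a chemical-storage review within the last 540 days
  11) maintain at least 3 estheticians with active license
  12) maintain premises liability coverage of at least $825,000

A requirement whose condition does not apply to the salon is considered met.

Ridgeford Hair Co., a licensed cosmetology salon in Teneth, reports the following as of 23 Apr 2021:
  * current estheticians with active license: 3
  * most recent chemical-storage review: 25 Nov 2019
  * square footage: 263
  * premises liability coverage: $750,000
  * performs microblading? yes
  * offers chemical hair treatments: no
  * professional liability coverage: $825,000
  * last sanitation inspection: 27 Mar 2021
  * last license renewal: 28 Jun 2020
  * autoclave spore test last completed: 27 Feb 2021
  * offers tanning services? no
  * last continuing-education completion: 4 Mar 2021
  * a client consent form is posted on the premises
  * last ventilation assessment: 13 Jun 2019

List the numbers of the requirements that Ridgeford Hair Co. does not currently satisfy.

1. condition 'performs microblading' holds; license renewal 299 days ago vs limit 540 → met
2. sanitation inspection 27 days ago vs limit 30 → met
3. condition 'offers chemical hair treatments' does not hold → requirement n/a → met
4. continuing-education completion 50 days ago vs limit 60 → met
5. autoclave spore test 55 days ago vs limit 60 → met
6. client consent form present → met
7. ventilation assessment 680 days ago vs limit 730 → met
8. condition 'offers tanning services' does not hold → requirement n/a → met
9. professional liability coverage $825,000 ≥ $775,000 → met
10. chemical-storage review 515 days ago vs limit 540 → met
11. estheticians with active license 3 ≥ 3 → met
12. premises liability coverage $750,000 < $825,000 → not met
Not met: 12

12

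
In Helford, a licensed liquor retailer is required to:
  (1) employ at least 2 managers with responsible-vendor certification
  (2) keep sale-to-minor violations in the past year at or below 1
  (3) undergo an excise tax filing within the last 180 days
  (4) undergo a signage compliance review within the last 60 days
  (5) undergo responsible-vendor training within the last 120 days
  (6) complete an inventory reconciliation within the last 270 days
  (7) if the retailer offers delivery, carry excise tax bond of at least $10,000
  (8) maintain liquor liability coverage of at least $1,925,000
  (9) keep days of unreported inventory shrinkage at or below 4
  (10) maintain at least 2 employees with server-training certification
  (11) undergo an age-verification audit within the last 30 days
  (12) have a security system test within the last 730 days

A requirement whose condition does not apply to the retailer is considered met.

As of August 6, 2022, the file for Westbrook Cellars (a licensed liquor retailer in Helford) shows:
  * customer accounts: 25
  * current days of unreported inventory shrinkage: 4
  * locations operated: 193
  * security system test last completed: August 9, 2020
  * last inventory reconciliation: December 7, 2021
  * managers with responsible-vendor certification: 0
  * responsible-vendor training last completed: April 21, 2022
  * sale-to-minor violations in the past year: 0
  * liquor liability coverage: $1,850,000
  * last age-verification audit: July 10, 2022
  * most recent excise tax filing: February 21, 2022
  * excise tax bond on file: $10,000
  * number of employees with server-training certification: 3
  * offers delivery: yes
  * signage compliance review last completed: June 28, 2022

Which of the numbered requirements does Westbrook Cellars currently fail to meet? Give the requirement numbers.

1. managers with responsible-vendor certification 0 < 2 → not met
2. sale-to-minor violations in the past year 0 ≤ 1 → met
3. excise tax filing 166 days ago vs limit 180 → met
4. signage compliance review 39 days ago vs limit 60 → met
5. responsible-vendor training 107 days ago vs limit 120 → met
6. inventory reconciliation 242 days ago vs limit 270 → met
7. condition 'offers delivery' holds; excise tax bond $10,000 ≥ $10,000 → met
8. liquor liability coverage $1,850,000 < $1,925,000 → not met
9. days of unreported inventory shrinkage 4 ≤ 4 → met
10. employees with server-training certification 3 ≥ 2 → met
11. age-verification audit 27 days ago vs limit 30 → met
12. security system test 727 days ago vs limit 730 → met
Not met: 1, 8

1, 8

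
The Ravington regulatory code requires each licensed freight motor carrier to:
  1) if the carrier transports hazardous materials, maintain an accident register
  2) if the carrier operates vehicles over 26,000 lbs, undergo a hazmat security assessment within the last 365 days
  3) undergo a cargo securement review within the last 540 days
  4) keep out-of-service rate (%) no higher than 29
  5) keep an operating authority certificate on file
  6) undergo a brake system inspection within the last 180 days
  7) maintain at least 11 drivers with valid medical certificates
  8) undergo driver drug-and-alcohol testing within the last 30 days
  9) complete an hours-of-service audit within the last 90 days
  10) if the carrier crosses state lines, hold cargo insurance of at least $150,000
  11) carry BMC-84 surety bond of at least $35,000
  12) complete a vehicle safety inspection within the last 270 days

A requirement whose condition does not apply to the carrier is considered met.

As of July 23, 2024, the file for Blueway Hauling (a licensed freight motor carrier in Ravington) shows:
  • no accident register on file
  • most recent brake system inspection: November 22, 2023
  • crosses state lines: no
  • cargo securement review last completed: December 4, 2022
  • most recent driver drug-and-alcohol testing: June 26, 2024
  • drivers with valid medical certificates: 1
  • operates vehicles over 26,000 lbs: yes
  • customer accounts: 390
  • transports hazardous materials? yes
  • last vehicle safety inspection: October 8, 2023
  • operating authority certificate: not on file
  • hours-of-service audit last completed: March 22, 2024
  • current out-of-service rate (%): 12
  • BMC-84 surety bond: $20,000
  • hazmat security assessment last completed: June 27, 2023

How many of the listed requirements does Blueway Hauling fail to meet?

1. condition 'transports hazardous materials' holds; accident register absent → not met
2. condition 'operates vehicles over 26,000 lbs' holds; hazmat security assessment 392 days ago vs limit 365 → not met
3. cargo securement review 597 days ago vs limit 540 → not met
4. out-of-service rate (%) 12 ≤ 29 → met
5. operating authority certificate absent → not met
6. brake system inspection 244 days ago vs limit 180 → not met
7. drivers with valid medical certificates 1 < 11 → not met
8. driver drug-and-alcohol testing 27 days ago vs limit 30 → met
9. hours-of-service audit 123 days ago vs limit 90 → not met
10. condition 'crosses state lines' does not hold → requirement n/a → met
11. BMC-84 surety bond $20,000 < $35,000 → not met
12. vehicle safety inspection 289 days ago vs limit 270 → not met
Not met: 9 of 12

9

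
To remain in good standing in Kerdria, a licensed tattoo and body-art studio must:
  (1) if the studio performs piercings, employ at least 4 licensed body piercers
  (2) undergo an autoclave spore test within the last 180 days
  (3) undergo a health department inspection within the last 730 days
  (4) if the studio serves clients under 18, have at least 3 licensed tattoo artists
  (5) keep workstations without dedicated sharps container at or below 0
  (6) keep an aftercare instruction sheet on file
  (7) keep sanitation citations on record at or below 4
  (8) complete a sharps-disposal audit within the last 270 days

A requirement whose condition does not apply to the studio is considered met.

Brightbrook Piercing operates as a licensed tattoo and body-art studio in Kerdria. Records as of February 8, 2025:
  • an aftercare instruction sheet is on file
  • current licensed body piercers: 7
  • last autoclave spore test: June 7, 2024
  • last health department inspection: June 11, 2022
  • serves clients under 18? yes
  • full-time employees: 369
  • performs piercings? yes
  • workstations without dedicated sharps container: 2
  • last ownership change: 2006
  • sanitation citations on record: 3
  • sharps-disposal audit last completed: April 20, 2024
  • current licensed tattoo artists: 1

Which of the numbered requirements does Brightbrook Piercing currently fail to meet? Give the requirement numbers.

1. condition 'performs piercings' holds; licensed body piercers 7 ≥ 4 → met
2. autoclave spore test 246 days ago vs limit 180 → not met
3. health department inspection 973 days ago vs limit 730 → not met
4. condition 'serves clients under 18' holds; licensed tattoo artists 1 < 3 → not met
5. workstations without dedicated sharps container 2 > 0 → not met
6. aftercare instruction sheet present → met
7. sanitation citations on record 3 ≤ 4 → met
8. sharps-disposal audit 294 days ago vs limit 270 → not met
Not met: 2, 3, 4, 5, 8

2, 3, 4, 5, 8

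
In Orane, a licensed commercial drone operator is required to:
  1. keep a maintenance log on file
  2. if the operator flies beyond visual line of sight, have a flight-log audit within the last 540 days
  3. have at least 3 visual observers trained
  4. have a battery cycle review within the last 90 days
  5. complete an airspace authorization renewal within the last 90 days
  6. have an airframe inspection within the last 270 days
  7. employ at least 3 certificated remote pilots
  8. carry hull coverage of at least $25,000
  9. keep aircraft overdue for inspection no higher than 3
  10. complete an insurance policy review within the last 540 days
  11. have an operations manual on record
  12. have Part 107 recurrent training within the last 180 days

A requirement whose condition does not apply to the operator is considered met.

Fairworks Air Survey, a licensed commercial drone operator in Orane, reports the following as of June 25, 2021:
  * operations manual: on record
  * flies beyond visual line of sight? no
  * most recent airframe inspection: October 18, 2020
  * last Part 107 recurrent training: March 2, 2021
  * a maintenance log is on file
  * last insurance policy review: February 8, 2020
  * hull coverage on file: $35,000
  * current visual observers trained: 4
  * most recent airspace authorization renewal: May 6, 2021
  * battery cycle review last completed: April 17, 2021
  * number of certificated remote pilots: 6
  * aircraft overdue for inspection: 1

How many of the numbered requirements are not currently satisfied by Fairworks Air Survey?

1. maintenance log present → met
2. condition 'flies beyond visual line of sight' does not hold → requirement n/a → met
3. visual observers trained 4 ≥ 3 → met
4. battery cycle review 69 days ago vs limit 90 → met
5. airspace authorization renewal 50 days ago vs limit 90 → met
6. airframe inspection 250 days ago vs limit 270 → met
7. certificated remote pilots 6 ≥ 3 → met
8. hull coverage $35,000 ≥ $25,000 → met
9. aircraft overdue for inspection 1 ≤ 3 → met
10. insurance policy review 503 days ago vs limit 540 → met
11. operations manual present → met
12. Part 107 recurrent training 115 days ago vs limit 180 → met
Not met: 0 of 12

0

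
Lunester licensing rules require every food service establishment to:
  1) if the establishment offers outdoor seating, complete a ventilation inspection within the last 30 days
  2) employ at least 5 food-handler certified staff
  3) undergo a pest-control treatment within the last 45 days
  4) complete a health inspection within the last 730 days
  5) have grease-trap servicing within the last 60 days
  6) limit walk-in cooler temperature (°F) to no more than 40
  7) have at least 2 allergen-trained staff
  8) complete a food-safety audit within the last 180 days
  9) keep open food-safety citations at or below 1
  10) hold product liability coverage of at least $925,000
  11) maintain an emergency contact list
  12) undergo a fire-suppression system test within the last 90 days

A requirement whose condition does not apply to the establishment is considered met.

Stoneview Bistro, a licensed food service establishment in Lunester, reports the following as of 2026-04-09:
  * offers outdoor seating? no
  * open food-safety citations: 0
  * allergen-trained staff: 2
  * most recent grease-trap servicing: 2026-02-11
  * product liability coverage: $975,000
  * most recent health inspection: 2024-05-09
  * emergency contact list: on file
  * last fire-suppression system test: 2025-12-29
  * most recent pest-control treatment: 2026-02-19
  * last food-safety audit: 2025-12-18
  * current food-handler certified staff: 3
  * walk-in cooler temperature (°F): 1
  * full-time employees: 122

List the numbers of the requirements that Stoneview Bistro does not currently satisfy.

1. condition 'offers outdoor seating' does not hold → requirement n/a → met
2. food-handler certified staff 3 < 5 → not met
3. pest-control treatment 49 days ago vs limit 45 → not met
4. health inspection 700 days ago vs limit 730 → met
5. grease-trap servicing 57 days ago vs limit 60 → met
6. walk-in cooler temperature (°F) 1 ≤ 40 → met
7. allergen-trained staff 2 ≥ 2 → met
8. food-safety audit 112 days ago vs limit 180 → met
9. open food-safety citations 0 ≤ 1 → met
10. product liability coverage $975,000 ≥ $925,000 → met
11. emergency contact list present → met
12. fire-suppression system test 101 days ago vs limit 90 → not met
Not met: 2, 3, 12

2, 3, 12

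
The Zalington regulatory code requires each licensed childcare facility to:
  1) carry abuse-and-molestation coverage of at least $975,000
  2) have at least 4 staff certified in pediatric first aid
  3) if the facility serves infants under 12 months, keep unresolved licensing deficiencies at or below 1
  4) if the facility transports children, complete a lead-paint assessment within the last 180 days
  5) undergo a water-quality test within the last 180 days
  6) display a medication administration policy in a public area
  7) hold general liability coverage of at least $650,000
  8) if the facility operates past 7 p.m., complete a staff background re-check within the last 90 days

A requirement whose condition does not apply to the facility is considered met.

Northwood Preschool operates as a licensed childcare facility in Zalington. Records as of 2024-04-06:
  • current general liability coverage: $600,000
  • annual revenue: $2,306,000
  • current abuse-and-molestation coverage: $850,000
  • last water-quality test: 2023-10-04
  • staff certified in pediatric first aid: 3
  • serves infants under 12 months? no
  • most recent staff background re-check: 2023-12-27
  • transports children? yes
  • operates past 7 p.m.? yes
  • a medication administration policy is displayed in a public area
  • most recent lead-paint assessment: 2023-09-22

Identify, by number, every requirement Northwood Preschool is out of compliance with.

1, 2, 4, 5, 7, 8

1. abuse-and-molestation coverage $850,000 < $975,000 → not met
2. staff certified in pediatric first aid 3 < 4 → not met
3. condition 'serves infants under 12 months' does not hold → requirement n/a → met
4. condition 'transports children' holds; lead-paint assessment 197 days ago vs limit 180 → not met
5. water-quality test 185 days ago vs limit 180 → not met
6. medication administration policy present → met
7. general liability coverage $600,000 < $650,000 → not met
8. condition 'operates past 7 p.m.' holds; staff background re-check 101 days ago vs limit 90 → not met
Not met: 1, 2, 4, 5, 7, 8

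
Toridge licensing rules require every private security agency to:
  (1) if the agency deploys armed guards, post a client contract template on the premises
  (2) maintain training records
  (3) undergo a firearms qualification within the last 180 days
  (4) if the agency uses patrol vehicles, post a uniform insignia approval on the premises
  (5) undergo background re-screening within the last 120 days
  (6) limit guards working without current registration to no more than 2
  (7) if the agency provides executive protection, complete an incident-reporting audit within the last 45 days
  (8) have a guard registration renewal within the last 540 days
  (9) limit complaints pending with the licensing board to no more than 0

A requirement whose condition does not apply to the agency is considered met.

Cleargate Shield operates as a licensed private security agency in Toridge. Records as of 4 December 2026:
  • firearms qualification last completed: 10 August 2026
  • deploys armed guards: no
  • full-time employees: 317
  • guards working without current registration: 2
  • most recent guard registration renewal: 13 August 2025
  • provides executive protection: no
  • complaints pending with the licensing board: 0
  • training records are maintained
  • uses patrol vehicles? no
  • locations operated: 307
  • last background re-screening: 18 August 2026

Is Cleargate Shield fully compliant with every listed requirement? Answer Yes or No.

1. condition 'deploys armed guards' does not hold → requirement n/a → met
2. training records present → met
3. firearms qualification 116 days ago vs limit 180 → met
4. condition 'uses patrol vehicles' does not hold → requirement n/a → met
5. background re-screening 108 days ago vs limit 120 → met
6. guards working without current registration 2 ≤ 2 → met
7. condition 'provides executive protection' does not hold → requirement n/a → met
8. guard registration renewal 478 days ago vs limit 540 → met
9. complaints pending with the licensing board 0 ≤ 0 → met
All met.

Yes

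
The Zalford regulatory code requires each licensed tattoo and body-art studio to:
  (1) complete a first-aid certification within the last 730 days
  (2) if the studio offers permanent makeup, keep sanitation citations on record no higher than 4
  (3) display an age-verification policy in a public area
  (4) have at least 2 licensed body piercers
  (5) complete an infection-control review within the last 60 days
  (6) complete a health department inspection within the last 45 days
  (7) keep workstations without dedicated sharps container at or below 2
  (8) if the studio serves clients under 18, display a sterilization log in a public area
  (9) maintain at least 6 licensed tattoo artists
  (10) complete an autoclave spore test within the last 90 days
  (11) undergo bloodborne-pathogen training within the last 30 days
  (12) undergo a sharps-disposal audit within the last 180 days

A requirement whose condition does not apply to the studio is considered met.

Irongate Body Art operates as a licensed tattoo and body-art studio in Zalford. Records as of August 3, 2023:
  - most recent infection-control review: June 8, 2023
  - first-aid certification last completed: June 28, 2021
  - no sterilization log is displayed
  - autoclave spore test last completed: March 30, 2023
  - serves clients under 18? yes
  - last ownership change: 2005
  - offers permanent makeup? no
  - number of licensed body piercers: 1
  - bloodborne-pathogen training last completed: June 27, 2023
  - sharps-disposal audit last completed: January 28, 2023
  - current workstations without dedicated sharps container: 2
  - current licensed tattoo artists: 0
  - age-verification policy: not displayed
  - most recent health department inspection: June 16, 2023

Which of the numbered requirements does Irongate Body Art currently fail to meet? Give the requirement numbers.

1. first-aid certification 766 days ago vs limit 730 → not met
2. condition 'offers permanent makeup' does not hold → requirement n/a → met
3. age-verification policy absent → not met
4. licensed body piercers 1 < 2 → not met
5. infection-control review 56 days ago vs limit 60 → met
6. health department inspection 48 days ago vs limit 45 → not met
7. workstations without dedicated sharps container 2 ≤ 2 → met
8. condition 'serves clients under 18' holds; sterilization log absent → not met
9. licensed tattoo artists 0 < 6 → not met
10. autoclave spore test 126 days ago vs limit 90 → not met
11. bloodborne-pathogen training 37 days ago vs limit 30 → not met
12. sharps-disposal audit 187 days ago vs limit 180 → not met
Not met: 1, 3, 4, 6, 8, 9, 10, 11, 12

1, 3, 4, 6, 8, 9, 10, 11, 12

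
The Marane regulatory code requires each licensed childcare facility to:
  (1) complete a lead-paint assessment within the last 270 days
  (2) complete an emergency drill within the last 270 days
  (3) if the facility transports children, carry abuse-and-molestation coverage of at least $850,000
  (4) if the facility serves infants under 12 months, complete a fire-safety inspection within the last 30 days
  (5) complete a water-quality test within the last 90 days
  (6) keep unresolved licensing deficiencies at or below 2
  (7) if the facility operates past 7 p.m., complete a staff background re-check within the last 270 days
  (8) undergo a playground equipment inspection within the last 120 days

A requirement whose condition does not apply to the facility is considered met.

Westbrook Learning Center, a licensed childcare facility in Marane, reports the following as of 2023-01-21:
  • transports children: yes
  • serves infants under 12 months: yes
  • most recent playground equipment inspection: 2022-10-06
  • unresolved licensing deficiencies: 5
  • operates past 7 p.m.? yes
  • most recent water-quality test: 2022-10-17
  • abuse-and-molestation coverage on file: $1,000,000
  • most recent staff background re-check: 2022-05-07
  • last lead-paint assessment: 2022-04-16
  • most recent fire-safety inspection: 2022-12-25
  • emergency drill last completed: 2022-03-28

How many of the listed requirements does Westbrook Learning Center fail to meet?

4

1. lead-paint assessment 280 days ago vs limit 270 → not met
2. emergency drill 299 days ago vs limit 270 → not met
3. condition 'transports children' holds; abuse-and-molestation coverage $1,000,000 ≥ $850,000 → met
4. condition 'serves infants under 12 months' holds; fire-safety inspection 27 days ago vs limit 30 → met
5. water-quality test 96 days ago vs limit 90 → not met
6. unresolved licensing deficiencies 5 > 2 → not met
7. condition 'operates past 7 p.m.' holds; staff background re-check 259 days ago vs limit 270 → met
8. playground equipment inspection 107 days ago vs limit 120 → met
Not met: 4 of 8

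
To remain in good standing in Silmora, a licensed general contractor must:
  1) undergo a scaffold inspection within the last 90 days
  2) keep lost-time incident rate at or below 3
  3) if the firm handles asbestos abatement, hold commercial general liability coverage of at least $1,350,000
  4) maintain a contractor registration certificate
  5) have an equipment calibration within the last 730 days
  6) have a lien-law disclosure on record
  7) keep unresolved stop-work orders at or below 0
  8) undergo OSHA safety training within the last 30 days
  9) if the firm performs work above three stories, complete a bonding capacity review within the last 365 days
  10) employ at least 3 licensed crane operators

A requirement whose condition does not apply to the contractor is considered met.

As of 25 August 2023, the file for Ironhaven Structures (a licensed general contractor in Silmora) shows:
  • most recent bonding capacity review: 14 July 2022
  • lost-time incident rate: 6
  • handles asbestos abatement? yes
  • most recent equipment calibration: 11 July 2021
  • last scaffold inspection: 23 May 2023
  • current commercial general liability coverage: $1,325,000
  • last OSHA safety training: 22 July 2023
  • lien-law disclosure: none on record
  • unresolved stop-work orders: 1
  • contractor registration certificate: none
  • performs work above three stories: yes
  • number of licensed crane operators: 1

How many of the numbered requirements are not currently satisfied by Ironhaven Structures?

10

1. scaffold inspection 94 days ago vs limit 90 → not met
2. lost-time incident rate 6 > 3 → not met
3. condition 'handles asbestos abatement' holds; commercial general liability coverage $1,325,000 < $1,350,000 → not met
4. contractor registration certificate absent → not met
5. equipment calibration 775 days ago vs limit 730 → not met
6. lien-law disclosure absent → not met
7. unresolved stop-work orders 1 > 0 → not met
8. OSHA safety training 34 days ago vs limit 30 → not met
9. condition 'performs work above three stories' holds; bonding capacity review 407 days ago vs limit 365 → not met
10. licensed crane operators 1 < 3 → not met
Not met: 10 of 10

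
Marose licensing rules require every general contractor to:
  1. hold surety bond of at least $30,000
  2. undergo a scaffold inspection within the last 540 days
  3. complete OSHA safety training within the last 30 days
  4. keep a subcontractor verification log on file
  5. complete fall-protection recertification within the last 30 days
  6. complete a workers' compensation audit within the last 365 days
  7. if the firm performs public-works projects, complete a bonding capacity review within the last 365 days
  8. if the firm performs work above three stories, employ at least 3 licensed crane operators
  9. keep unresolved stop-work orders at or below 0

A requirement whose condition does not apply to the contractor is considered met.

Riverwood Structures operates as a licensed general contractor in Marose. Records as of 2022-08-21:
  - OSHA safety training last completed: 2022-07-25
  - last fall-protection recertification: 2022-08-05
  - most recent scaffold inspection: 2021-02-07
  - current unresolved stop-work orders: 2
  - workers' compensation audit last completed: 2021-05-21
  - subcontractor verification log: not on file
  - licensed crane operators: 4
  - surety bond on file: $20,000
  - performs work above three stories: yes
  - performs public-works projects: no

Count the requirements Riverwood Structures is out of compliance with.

5

1. surety bond $20,000 < $30,000 → not met
2. scaffold inspection 560 days ago vs limit 540 → not met
3. OSHA safety training 27 days ago vs limit 30 → met
4. subcontractor verification log absent → not met
5. fall-protection recertification 16 days ago vs limit 30 → met
6. workers' compensation audit 457 days ago vs limit 365 → not met
7. condition 'performs public-works projects' does not hold → requirement n/a → met
8. condition 'performs work above three stories' holds; licensed crane operators 4 ≥ 3 → met
9. unresolved stop-work orders 2 > 0 → not met
Not met: 5 of 9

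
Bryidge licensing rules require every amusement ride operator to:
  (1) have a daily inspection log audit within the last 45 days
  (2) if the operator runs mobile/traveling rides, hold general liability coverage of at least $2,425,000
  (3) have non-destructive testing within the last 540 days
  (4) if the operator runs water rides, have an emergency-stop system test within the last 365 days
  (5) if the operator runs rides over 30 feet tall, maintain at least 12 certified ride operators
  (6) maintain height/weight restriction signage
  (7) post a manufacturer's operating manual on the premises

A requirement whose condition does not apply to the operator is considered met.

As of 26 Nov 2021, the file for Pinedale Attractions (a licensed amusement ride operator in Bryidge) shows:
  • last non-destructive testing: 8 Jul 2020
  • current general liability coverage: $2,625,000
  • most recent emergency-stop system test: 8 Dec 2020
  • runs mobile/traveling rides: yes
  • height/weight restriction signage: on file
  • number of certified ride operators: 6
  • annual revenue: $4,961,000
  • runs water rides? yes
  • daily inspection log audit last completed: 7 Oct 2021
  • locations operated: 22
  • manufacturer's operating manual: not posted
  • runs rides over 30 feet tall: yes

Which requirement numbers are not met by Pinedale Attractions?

1, 5, 7

1. daily inspection log audit 50 days ago vs limit 45 → not met
2. condition 'runs mobile/traveling rides' holds; general liability coverage $2,625,000 ≥ $2,425,000 → met
3. non-destructive testing 506 days ago vs limit 540 → met
4. condition 'runs water rides' holds; emergency-stop system test 353 days ago vs limit 365 → met
5. condition 'runs rides over 30 feet tall' holds; certified ride operators 6 < 12 → not met
6. height/weight restriction signage present → met
7. manufacturer's operating manual absent → not met
Not met: 1, 5, 7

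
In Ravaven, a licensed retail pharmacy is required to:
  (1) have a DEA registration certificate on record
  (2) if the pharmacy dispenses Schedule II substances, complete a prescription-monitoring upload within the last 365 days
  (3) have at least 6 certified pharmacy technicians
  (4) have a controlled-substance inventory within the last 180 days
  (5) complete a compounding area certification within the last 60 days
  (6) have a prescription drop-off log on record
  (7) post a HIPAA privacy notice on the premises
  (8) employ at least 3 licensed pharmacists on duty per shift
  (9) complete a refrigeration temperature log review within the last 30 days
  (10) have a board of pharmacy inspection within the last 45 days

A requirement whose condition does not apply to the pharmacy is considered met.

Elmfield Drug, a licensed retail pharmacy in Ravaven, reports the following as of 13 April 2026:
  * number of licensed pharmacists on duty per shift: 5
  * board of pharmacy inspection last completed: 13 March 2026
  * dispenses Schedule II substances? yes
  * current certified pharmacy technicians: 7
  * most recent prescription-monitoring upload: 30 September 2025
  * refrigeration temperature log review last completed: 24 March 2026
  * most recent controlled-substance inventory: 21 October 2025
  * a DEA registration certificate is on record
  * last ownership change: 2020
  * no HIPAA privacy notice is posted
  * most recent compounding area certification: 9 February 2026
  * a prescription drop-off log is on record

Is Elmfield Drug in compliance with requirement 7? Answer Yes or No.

No

7. HIPAA privacy notice absent → not met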